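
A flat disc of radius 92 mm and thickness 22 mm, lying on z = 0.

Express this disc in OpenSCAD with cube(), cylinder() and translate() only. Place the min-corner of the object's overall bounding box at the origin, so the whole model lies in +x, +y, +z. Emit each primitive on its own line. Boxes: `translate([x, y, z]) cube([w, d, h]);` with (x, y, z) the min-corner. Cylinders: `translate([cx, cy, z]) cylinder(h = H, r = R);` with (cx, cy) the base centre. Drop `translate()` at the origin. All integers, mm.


translate([92, 92, 0]) cylinder(h = 22, r = 92);


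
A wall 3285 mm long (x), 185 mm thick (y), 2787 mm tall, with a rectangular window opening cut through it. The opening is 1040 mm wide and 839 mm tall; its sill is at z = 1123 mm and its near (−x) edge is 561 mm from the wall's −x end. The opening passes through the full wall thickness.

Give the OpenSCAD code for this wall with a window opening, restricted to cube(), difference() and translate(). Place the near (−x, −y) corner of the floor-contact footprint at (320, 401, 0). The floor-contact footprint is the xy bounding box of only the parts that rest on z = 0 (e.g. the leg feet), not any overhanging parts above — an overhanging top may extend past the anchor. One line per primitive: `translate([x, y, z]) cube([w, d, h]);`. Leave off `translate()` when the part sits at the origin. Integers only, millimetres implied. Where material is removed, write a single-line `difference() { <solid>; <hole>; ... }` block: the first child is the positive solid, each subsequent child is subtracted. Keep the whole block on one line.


difference() { translate([320, 401, 0]) cube([3285, 185, 2787]); translate([881, 401, 1123]) cube([1040, 185, 839]); }


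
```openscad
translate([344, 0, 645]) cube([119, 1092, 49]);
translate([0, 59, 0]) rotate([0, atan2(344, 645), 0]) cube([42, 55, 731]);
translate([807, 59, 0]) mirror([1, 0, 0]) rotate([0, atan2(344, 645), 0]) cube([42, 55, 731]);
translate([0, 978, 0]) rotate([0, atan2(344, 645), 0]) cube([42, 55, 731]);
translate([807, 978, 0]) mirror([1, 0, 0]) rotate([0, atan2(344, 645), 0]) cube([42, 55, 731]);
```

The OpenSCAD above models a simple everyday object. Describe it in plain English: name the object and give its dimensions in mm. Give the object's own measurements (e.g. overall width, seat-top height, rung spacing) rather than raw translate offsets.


A sawhorse. A 119×1092×49 mm beam (x, y, z) sits on two A-frame leg pairs. Each pair is two raked legs of 42×55 mm section (55 mm along y) splaying symmetrically in x. Each leg rises 645 mm vertically over 344 mm of horizontal reach and is 731 mm long along its own axis. Every leg's outer bottom edge rests on the floor and its outer top edge meets a bottom edge of the beam — the left legs (tilting toward +x) meet the beam's −x bottom edge, the right legs (their mirror images, tilting toward −x) meet its +x bottom edge — so the leg tops tuck under the beam, the beam's underside is 645 mm above the floor, and the feet are 807 mm apart outside-to-outside with the beam centred between them. The two leg pairs are set in 59 mm from either end of the beam.


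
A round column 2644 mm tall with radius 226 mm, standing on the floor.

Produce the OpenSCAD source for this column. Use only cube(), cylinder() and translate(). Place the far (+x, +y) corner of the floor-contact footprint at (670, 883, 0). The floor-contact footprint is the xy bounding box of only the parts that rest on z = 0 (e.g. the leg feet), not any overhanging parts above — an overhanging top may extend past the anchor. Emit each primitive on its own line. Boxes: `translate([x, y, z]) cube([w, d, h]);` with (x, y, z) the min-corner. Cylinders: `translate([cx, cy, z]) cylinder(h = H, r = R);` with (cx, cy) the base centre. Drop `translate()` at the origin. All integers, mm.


translate([444, 657, 0]) cylinder(h = 2644, r = 226);


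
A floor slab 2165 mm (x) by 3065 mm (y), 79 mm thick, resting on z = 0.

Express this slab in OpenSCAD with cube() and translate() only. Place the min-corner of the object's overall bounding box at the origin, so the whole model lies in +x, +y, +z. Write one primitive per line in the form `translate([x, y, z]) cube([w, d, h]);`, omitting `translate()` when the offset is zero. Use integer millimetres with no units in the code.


cube([2165, 3065, 79]);


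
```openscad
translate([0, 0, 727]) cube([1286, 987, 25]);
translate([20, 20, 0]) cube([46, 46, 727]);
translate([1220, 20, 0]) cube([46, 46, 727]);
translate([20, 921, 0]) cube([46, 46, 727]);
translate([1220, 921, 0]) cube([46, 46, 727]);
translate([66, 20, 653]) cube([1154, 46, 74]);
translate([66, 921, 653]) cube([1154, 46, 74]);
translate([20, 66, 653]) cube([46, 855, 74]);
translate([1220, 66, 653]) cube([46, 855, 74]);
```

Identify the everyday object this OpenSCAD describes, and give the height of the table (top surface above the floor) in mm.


A table. The table height is 752 mm.

A 1286×987×25 slab sits at z = 727 on four 46 mm square posts — a table. The top surface is at 727 + 25 = 752 mm.


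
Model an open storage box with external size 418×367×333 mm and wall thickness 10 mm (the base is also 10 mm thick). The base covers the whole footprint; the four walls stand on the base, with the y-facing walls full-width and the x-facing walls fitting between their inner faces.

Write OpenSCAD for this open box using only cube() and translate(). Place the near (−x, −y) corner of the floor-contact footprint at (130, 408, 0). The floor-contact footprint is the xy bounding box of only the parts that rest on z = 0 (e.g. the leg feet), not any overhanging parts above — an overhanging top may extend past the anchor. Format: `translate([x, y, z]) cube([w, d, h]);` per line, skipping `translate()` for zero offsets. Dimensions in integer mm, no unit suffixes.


translate([130, 408, 0]) cube([418, 367, 10]);
translate([130, 408, 10]) cube([418, 10, 323]);
translate([130, 765, 10]) cube([418, 10, 323]);
translate([130, 418, 10]) cube([10, 347, 323]);
translate([538, 418, 10]) cube([10, 347, 323]);


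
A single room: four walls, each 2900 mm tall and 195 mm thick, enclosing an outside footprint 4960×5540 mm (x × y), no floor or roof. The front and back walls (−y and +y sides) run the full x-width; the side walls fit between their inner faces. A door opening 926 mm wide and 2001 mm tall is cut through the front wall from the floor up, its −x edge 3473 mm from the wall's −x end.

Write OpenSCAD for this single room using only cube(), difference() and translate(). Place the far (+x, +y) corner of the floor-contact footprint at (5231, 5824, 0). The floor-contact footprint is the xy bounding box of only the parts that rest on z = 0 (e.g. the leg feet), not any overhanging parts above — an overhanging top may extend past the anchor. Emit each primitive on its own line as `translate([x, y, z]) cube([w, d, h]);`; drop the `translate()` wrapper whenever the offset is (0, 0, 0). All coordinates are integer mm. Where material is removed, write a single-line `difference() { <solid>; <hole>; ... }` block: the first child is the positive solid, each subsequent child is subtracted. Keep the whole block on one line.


difference() { translate([271, 284, 0]) cube([4960, 195, 2900]); translate([3744, 284, 0]) cube([926, 195, 2001]); }
translate([271, 5629, 0]) cube([4960, 195, 2900]);
translate([271, 479, 0]) cube([195, 5150, 2900]);
translate([5036, 479, 0]) cube([195, 5150, 2900]);


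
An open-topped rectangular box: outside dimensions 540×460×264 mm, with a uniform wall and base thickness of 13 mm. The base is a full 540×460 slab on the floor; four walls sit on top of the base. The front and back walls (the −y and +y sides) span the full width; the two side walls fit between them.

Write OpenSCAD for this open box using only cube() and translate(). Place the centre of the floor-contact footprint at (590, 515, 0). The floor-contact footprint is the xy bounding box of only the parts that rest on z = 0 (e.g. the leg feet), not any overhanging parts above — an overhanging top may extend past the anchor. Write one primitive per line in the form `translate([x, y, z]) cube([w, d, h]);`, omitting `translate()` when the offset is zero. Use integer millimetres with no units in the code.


translate([320, 285, 0]) cube([540, 460, 13]);
translate([320, 285, 13]) cube([540, 13, 251]);
translate([320, 732, 13]) cube([540, 13, 251]);
translate([320, 298, 13]) cube([13, 434, 251]);
translate([847, 298, 13]) cube([13, 434, 251]);


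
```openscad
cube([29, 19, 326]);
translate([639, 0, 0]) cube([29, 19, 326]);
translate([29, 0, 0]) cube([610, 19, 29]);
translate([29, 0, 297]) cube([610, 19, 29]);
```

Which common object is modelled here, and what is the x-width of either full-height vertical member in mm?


A picture frame. The border width is 29 mm.

Four thin pieces enclosing a rectangular opening — a picture frame. The two full-height stiles are 326 mm tall; the top rail sits at z = 297 and is 29 mm tall, so the border above the opening is 326 − 297 = 29 mm, matching the stile x-width.


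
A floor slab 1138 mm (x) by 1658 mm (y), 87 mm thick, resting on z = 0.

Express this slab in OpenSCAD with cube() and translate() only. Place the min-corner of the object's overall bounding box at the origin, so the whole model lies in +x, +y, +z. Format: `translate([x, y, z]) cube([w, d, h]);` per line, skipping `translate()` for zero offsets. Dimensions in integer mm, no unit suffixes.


cube([1138, 1658, 87]);


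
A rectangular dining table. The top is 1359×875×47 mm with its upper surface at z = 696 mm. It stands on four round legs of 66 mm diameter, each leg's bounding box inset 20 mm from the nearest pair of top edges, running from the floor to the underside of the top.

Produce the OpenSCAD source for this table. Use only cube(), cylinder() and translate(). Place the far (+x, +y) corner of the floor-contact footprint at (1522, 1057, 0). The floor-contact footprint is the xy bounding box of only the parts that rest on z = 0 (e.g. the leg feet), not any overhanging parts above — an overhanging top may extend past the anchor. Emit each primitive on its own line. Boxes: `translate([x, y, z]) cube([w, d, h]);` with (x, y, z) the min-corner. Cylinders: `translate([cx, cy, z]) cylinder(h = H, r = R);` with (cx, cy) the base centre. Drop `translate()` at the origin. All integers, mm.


translate([183, 202, 649]) cube([1359, 875, 47]);
translate([236, 255, 0]) cylinder(h = 649, r = 33);
translate([1489, 255, 0]) cylinder(h = 649, r = 33);
translate([236, 1024, 0]) cylinder(h = 649, r = 33);
translate([1489, 1024, 0]) cylinder(h = 649, r = 33);


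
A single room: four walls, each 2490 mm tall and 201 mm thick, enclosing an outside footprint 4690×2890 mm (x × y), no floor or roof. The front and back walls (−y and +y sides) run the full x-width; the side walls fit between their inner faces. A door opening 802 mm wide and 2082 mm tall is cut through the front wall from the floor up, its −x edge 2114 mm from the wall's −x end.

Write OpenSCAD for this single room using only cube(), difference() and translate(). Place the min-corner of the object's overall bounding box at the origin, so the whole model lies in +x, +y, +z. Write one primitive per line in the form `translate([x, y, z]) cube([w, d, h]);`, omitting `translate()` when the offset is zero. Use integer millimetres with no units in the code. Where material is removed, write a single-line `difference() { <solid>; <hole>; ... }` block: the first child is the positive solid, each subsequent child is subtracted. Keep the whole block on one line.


difference() { cube([4690, 201, 2490]); translate([2114, 0, 0]) cube([802, 201, 2082]); }
translate([0, 2689, 0]) cube([4690, 201, 2490]);
translate([0, 201, 0]) cube([201, 2488, 2490]);
translate([4489, 201, 0]) cube([201, 2488, 2490]);


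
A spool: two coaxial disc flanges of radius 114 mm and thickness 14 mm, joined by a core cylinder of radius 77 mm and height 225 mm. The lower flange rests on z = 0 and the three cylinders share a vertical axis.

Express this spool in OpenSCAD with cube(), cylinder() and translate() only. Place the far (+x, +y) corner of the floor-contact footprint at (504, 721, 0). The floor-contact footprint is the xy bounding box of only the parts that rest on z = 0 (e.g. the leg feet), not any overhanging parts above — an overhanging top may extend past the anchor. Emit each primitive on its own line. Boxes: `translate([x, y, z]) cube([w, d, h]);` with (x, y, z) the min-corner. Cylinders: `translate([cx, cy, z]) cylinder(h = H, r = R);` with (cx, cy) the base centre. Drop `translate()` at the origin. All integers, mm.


translate([390, 607, 0]) cylinder(h = 14, r = 114);
translate([390, 607, 14]) cylinder(h = 225, r = 77);
translate([390, 607, 239]) cylinder(h = 14, r = 114);


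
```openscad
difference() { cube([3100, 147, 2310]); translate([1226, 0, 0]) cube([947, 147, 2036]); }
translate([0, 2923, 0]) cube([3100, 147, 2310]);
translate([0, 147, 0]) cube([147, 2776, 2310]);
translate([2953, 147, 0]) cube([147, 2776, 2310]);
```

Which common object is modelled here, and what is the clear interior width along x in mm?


A single room. The interior width is 2806 mm.

Four walls enclosing a rectangle with a door in the front wall — a room. Outside width 3100 minus two 147 mm walls gives 2806 mm.


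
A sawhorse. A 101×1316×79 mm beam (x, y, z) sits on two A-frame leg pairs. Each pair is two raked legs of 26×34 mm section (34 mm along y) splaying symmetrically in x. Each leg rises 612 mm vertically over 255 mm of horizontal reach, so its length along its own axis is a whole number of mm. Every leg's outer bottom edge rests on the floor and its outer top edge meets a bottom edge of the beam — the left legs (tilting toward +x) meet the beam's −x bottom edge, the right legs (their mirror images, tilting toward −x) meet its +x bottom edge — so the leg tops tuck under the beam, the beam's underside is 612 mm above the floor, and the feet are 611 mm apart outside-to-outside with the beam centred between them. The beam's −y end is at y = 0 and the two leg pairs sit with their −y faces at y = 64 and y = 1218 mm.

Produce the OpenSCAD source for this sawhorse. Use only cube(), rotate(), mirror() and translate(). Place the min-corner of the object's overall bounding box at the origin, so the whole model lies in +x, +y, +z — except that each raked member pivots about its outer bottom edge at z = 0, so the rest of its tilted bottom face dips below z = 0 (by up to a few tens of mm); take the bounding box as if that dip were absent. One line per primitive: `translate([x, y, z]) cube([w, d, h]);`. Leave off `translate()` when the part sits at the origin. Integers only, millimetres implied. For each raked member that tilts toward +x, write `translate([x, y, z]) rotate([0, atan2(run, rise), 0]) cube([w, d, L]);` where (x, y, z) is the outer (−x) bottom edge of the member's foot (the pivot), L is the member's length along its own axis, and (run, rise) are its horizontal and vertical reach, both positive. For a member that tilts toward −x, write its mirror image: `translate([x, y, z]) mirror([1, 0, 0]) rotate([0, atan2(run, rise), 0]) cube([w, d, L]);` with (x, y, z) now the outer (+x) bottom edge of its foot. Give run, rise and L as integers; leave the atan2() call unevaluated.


translate([255, 0, 612]) cube([101, 1316, 79]);
translate([0, 64, 0]) rotate([0, atan2(255, 612), 0]) cube([26, 34, 663]);
translate([611, 64, 0]) mirror([1, 0, 0]) rotate([0, atan2(255, 612), 0]) cube([26, 34, 663]);
translate([0, 1218, 0]) rotate([0, atan2(255, 612), 0]) cube([26, 34, 663]);
translate([611, 1218, 0]) mirror([1, 0, 0]) rotate([0, atan2(255, 612), 0]) cube([26, 34, 663]);


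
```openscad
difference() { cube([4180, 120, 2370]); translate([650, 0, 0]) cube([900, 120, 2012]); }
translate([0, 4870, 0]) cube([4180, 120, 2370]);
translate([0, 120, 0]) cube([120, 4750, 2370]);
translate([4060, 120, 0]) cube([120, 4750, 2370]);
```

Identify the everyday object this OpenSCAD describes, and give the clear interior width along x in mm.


A single room. The interior width is 3940 mm.

Four walls enclosing a rectangle with a door in the front wall — a room. Outside width 4180 minus two 120 mm walls gives 3940 mm.


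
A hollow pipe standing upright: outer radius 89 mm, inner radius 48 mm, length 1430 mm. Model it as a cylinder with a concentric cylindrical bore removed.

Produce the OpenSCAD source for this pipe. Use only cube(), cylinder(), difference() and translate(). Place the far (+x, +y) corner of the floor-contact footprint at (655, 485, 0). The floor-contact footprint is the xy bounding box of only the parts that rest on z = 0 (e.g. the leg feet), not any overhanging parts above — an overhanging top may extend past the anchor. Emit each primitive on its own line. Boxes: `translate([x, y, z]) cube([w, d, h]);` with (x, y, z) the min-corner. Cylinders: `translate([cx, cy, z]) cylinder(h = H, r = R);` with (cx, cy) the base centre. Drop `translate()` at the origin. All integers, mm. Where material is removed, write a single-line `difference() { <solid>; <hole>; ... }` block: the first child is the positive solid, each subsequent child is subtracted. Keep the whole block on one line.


difference() { translate([566, 396, 0]) cylinder(h = 1430, r = 89); translate([566, 396, 0]) cylinder(h = 1430, r = 48); }


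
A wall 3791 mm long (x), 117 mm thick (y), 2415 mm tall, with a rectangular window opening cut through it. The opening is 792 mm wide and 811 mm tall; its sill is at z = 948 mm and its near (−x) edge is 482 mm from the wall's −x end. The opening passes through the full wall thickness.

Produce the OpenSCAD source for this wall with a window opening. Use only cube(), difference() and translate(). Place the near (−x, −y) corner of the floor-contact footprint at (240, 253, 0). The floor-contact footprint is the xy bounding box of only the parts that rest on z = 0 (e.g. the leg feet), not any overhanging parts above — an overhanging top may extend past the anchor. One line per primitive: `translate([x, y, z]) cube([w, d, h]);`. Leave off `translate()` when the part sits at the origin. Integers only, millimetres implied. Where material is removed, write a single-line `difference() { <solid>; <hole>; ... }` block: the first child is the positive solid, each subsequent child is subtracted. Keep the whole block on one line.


difference() { translate([240, 253, 0]) cube([3791, 117, 2415]); translate([722, 253, 948]) cube([792, 117, 811]); }


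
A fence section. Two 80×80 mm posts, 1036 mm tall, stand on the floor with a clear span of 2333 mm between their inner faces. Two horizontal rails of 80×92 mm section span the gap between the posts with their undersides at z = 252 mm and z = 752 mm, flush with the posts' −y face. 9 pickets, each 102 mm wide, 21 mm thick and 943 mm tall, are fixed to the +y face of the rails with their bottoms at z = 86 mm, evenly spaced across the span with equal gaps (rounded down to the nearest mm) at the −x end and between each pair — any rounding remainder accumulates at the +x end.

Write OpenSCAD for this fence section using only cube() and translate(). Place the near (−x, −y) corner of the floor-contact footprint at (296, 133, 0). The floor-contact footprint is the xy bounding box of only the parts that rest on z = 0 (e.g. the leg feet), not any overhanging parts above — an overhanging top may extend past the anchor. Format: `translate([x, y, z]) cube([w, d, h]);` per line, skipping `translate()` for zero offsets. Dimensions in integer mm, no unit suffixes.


translate([296, 133, 0]) cube([80, 80, 1036]);
translate([2709, 133, 0]) cube([80, 80, 1036]);
translate([376, 133, 252]) cube([2333, 80, 92]);
translate([376, 133, 752]) cube([2333, 80, 92]);
translate([517, 213, 86]) cube([102, 21, 943]);
translate([760, 213, 86]) cube([102, 21, 943]);
translate([1003, 213, 86]) cube([102, 21, 943]);
translate([1246, 213, 86]) cube([102, 21, 943]);
translate([1489, 213, 86]) cube([102, 21, 943]);
translate([1732, 213, 86]) cube([102, 21, 943]);
translate([1975, 213, 86]) cube([102, 21, 943]);
translate([2218, 213, 86]) cube([102, 21, 943]);
translate([2461, 213, 86]) cube([102, 21, 943]);


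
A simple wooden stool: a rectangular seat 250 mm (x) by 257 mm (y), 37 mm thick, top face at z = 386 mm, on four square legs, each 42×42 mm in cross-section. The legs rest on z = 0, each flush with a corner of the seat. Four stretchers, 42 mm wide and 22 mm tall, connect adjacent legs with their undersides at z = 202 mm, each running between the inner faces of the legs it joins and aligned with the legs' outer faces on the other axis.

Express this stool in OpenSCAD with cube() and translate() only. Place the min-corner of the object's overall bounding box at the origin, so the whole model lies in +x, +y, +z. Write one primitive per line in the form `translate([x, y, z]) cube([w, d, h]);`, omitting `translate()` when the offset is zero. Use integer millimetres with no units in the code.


// leg_h = 386 - 37 = 349
// stretcher span = 250 - 2*42 = 166
translate([0, 0, 349]) cube([250, 257, 37]);
cube([42, 42, 349]);
translate([208, 0, 0]) cube([42, 42, 349]);
translate([0, 215, 0]) cube([42, 42, 349]);
translate([208, 215, 0]) cube([42, 42, 349]);
translate([42, 0, 202]) cube([166, 42, 22]);
translate([42, 215, 202]) cube([166, 42, 22]);
translate([0, 42, 202]) cube([42, 173, 22]);
translate([208, 42, 202]) cube([42, 173, 22]);


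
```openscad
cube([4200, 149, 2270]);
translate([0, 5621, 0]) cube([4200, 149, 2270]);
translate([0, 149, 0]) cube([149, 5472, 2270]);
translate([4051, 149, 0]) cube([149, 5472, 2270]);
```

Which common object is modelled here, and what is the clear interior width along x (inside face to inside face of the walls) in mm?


A house (or room) frame. The interior width is 3902 mm.

Four 2270 mm walls enclosing a rectangle with no floor or roof — a room or house frame. Outside width is 4200 mm and wall thickness is 149 mm, so the interior width is 4200 − 2 × 149 = 3902 mm.


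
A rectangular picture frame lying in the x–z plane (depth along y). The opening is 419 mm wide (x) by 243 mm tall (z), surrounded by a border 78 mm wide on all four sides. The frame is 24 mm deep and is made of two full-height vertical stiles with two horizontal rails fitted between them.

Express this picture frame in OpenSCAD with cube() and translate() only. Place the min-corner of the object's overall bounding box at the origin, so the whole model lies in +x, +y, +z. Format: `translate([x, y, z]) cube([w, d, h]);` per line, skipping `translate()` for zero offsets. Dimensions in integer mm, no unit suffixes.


cube([78, 24, 399]);
translate([497, 0, 0]) cube([78, 24, 399]);
translate([78, 0, 0]) cube([419, 24, 78]);
translate([78, 0, 321]) cube([419, 24, 78]);


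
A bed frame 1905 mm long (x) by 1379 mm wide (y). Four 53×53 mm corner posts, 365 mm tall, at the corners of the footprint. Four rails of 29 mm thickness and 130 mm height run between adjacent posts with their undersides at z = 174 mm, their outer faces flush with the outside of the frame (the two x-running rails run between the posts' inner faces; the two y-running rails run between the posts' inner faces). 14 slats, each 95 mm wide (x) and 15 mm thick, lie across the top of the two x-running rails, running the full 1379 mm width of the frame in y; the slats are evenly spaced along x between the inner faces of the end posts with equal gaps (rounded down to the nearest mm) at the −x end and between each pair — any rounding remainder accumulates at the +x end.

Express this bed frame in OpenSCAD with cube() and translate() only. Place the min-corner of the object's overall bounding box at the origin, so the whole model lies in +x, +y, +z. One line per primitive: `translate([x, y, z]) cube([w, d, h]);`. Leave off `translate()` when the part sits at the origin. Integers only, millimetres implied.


cube([53, 53, 365]);
translate([0, 1326, 0]) cube([53, 53, 365]);
translate([1852, 0, 0]) cube([53, 53, 365]);
translate([1852, 1326, 0]) cube([53, 53, 365]);
translate([53, 0, 174]) cube([1799, 29, 130]);
translate([53, 1350, 174]) cube([1799, 29, 130]);
translate([0, 53, 174]) cube([29, 1273, 130]);
translate([1876, 53, 174]) cube([29, 1273, 130]);
translate([84, 0, 304]) cube([95, 1379, 15]);
translate([210, 0, 304]) cube([95, 1379, 15]);
translate([336, 0, 304]) cube([95, 1379, 15]);
translate([462, 0, 304]) cube([95, 1379, 15]);
translate([588, 0, 304]) cube([95, 1379, 15]);
translate([714, 0, 304]) cube([95, 1379, 15]);
translate([840, 0, 304]) cube([95, 1379, 15]);
translate([966, 0, 304]) cube([95, 1379, 15]);
translate([1092, 0, 304]) cube([95, 1379, 15]);
translate([1218, 0, 304]) cube([95, 1379, 15]);
translate([1344, 0, 304]) cube([95, 1379, 15]);
translate([1470, 0, 304]) cube([95, 1379, 15]);
translate([1596, 0, 304]) cube([95, 1379, 15]);
translate([1722, 0, 304]) cube([95, 1379, 15]);


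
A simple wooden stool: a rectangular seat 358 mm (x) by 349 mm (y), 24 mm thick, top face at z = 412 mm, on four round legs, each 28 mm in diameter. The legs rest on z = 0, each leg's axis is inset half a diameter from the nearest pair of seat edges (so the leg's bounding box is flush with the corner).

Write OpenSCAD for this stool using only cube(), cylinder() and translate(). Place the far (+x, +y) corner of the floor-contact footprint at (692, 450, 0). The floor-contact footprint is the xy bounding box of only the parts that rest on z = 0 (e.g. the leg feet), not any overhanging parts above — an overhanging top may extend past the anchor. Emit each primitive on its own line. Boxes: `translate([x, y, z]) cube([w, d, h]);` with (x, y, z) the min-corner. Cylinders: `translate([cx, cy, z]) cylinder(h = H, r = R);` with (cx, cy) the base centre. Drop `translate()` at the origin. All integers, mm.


// leg_h = 412 - 24 = 388
translate([334, 101, 388]) cube([358, 349, 24]);
translate([348, 115, 0]) cylinder(h = 388, r = 14);
translate([678, 115, 0]) cylinder(h = 388, r = 14);
translate([348, 436, 0]) cylinder(h = 388, r = 14);
translate([678, 436, 0]) cylinder(h = 388, r = 14);


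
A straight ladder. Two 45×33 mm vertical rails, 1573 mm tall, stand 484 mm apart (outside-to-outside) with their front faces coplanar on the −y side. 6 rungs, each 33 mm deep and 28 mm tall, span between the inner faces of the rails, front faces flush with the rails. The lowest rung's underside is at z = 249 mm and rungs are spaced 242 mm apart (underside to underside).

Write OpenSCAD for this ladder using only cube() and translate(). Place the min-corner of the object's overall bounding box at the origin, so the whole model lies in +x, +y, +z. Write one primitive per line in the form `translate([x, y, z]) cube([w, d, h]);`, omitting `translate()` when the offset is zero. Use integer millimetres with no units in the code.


cube([45, 33, 1573]);
translate([439, 0, 0]) cube([45, 33, 1573]);
translate([45, 0, 249]) cube([394, 33, 28]);
translate([45, 0, 491]) cube([394, 33, 28]);
translate([45, 0, 733]) cube([394, 33, 28]);
translate([45, 0, 975]) cube([394, 33, 28]);
translate([45, 0, 1217]) cube([394, 33, 28]);
translate([45, 0, 1459]) cube([394, 33, 28]);


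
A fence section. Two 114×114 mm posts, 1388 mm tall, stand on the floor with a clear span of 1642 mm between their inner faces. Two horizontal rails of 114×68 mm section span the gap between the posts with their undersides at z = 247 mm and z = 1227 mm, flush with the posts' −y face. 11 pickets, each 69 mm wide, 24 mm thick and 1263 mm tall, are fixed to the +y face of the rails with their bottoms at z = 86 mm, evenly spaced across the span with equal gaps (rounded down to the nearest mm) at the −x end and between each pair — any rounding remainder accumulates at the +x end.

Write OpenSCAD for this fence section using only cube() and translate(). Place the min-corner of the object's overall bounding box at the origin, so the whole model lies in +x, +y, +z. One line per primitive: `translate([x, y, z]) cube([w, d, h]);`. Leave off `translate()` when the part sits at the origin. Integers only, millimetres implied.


cube([114, 114, 1388]);
translate([1756, 0, 0]) cube([114, 114, 1388]);
translate([114, 0, 247]) cube([1642, 114, 68]);
translate([114, 0, 1227]) cube([1642, 114, 68]);
translate([187, 114, 86]) cube([69, 24, 1263]);
translate([329, 114, 86]) cube([69, 24, 1263]);
translate([471, 114, 86]) cube([69, 24, 1263]);
translate([613, 114, 86]) cube([69, 24, 1263]);
translate([755, 114, 86]) cube([69, 24, 1263]);
translate([897, 114, 86]) cube([69, 24, 1263]);
translate([1039, 114, 86]) cube([69, 24, 1263]);
translate([1181, 114, 86]) cube([69, 24, 1263]);
translate([1323, 114, 86]) cube([69, 24, 1263]);
translate([1465, 114, 86]) cube([69, 24, 1263]);
translate([1607, 114, 86]) cube([69, 24, 1263]);


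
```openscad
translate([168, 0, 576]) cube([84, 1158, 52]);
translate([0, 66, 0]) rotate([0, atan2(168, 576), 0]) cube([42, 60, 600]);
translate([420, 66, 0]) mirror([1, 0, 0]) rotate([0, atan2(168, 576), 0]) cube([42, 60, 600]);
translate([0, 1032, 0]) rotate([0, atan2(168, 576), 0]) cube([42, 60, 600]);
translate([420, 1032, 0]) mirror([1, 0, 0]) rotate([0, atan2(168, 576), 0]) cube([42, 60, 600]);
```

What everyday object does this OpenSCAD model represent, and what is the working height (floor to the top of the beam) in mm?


A sawhorse. The overall height is 628 mm.

A beam across two mirrored pairs of raked legs — a sawhorse. The beam's underside is at z = 576 (matching the legs' vertical rise in atan2(168, 576)) and the beam is 52 mm tall, so its top is at 576 + 52 = 628 mm. The raked legs top out at the beam's underside, so that is the highest point.


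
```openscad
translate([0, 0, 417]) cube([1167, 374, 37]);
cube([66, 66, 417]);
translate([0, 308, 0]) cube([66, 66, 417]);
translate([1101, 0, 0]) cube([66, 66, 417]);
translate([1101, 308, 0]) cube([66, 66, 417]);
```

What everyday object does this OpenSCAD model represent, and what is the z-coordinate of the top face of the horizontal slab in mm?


A bench. The seat-top height is 454 mm.

A long slab on four corner posts — a bench. The slab sits at z = 417 with thickness 37, so the top is 417 + 37 = 454 mm.


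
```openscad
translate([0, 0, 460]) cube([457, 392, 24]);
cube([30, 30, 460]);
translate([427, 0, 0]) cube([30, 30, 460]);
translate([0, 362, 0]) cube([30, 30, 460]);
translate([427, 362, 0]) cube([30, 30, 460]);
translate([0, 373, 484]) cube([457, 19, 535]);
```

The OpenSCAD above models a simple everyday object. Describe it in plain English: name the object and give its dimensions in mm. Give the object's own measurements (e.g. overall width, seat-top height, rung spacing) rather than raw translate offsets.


A chair. The seat is a 457×392×24 mm slab with its top at z = 484 mm, on four 30×30 mm corner legs (flush with the seat edges, standing on z = 0). A flat backrest 19 mm thick, 535 mm tall, spans the full seat width and rises from the seat top along its +y edge, rear face flush with the rear of the seat.


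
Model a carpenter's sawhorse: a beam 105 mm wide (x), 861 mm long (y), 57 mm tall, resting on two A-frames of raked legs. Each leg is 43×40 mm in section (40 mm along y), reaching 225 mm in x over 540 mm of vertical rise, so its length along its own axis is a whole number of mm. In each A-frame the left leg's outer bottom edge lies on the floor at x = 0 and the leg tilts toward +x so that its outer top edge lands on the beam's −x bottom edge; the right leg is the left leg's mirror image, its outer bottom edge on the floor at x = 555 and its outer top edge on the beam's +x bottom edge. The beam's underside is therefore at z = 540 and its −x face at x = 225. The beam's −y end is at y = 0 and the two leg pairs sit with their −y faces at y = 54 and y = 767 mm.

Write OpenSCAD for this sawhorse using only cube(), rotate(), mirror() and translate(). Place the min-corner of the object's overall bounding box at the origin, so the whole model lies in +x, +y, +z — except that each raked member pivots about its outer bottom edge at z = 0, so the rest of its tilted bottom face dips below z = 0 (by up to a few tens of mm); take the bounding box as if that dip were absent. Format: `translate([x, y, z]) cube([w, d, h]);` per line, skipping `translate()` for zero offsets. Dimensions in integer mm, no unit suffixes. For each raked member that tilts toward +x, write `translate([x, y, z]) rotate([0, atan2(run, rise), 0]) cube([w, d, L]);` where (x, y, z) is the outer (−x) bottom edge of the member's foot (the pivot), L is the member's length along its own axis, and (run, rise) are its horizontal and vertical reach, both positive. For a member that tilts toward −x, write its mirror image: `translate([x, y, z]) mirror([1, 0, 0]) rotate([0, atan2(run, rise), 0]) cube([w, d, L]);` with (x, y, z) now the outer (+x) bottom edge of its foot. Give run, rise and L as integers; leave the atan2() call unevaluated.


translate([225, 0, 540]) cube([105, 861, 57]);
translate([0, 54, 0]) rotate([0, atan2(225, 540), 0]) cube([43, 40, 585]);
translate([555, 54, 0]) mirror([1, 0, 0]) rotate([0, atan2(225, 540), 0]) cube([43, 40, 585]);
translate([0, 767, 0]) rotate([0, atan2(225, 540), 0]) cube([43, 40, 585]);
translate([555, 767, 0]) mirror([1, 0, 0]) rotate([0, atan2(225, 540), 0]) cube([43, 40, 585]);


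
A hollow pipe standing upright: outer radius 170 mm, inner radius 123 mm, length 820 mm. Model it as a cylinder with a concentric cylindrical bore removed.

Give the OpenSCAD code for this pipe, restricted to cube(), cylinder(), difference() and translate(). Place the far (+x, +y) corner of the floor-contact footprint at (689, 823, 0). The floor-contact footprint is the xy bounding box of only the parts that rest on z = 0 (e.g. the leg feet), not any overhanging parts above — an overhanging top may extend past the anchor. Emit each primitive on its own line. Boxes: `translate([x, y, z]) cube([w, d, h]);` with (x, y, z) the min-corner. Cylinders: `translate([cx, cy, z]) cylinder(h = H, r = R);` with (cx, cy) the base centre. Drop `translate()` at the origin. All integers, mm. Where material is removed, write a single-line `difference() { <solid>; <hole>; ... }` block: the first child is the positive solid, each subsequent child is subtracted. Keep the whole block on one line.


difference() { translate([519, 653, 0]) cylinder(h = 820, r = 170); translate([519, 653, 0]) cylinder(h = 820, r = 123); }


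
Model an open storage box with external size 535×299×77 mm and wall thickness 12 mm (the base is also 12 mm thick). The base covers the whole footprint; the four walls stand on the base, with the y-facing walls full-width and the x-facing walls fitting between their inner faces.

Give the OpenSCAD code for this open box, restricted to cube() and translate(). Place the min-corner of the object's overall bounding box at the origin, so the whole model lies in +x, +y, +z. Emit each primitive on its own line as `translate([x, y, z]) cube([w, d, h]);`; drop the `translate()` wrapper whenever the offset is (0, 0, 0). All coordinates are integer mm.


cube([535, 299, 12]);
translate([0, 0, 12]) cube([535, 12, 65]);
translate([0, 287, 12]) cube([535, 12, 65]);
translate([0, 12, 12]) cube([12, 275, 65]);
translate([523, 12, 12]) cube([12, 275, 65]);


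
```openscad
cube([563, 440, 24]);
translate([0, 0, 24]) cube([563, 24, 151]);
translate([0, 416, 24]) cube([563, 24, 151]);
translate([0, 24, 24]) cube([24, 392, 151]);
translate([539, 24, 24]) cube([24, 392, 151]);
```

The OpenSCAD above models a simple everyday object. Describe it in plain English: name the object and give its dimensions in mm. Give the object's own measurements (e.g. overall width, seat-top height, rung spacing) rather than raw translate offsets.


An open-topped rectangular box: outside dimensions 563×440×175 mm, with a uniform wall and base thickness of 24 mm. The base is a full 563×440 slab on the floor; four walls sit on top of the base. The front and back walls (the −y and +y sides) span the full width; the two side walls fit between them.


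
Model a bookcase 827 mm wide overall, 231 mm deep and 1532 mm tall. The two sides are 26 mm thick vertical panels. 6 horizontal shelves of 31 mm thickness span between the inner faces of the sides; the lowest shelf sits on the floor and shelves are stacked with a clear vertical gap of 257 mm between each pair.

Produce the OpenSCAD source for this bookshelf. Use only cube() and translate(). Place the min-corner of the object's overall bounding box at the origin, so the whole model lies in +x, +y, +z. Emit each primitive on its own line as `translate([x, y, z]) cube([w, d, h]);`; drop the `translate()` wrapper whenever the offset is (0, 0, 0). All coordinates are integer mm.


cube([26, 231, 1532]);
translate([801, 0, 0]) cube([26, 231, 1532]);
translate([26, 0, 0]) cube([775, 231, 31]);
translate([26, 0, 288]) cube([775, 231, 31]);
translate([26, 0, 576]) cube([775, 231, 31]);
translate([26, 0, 864]) cube([775, 231, 31]);
translate([26, 0, 1152]) cube([775, 231, 31]);
translate([26, 0, 1440]) cube([775, 231, 31]);


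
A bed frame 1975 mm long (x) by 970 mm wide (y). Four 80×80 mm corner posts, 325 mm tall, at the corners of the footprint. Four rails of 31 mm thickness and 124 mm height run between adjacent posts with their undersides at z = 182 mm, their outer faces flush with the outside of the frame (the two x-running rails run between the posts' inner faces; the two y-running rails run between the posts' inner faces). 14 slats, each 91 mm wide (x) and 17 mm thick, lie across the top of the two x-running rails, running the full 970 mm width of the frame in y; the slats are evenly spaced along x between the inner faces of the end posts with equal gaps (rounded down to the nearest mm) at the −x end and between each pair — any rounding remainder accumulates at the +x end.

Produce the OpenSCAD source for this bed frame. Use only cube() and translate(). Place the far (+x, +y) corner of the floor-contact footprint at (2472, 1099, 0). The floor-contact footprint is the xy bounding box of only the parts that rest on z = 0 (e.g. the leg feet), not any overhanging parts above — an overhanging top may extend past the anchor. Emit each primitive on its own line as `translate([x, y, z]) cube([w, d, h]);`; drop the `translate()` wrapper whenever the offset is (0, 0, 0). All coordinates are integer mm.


translate([497, 129, 0]) cube([80, 80, 325]);
translate([497, 1019, 0]) cube([80, 80, 325]);
translate([2392, 129, 0]) cube([80, 80, 325]);
translate([2392, 1019, 0]) cube([80, 80, 325]);
translate([577, 129, 182]) cube([1815, 31, 124]);
translate([577, 1068, 182]) cube([1815, 31, 124]);
translate([497, 209, 182]) cube([31, 810, 124]);
translate([2441, 209, 182]) cube([31, 810, 124]);
translate([613, 129, 306]) cube([91, 970, 17]);
translate([740, 129, 306]) cube([91, 970, 17]);
translate([867, 129, 306]) cube([91, 970, 17]);
translate([994, 129, 306]) cube([91, 970, 17]);
translate([1121, 129, 306]) cube([91, 970, 17]);
translate([1248, 129, 306]) cube([91, 970, 17]);
translate([1375, 129, 306]) cube([91, 970, 17]);
translate([1502, 129, 306]) cube([91, 970, 17]);
translate([1629, 129, 306]) cube([91, 970, 17]);
translate([1756, 129, 306]) cube([91, 970, 17]);
translate([1883, 129, 306]) cube([91, 970, 17]);
translate([2010, 129, 306]) cube([91, 970, 17]);
translate([2137, 129, 306]) cube([91, 970, 17]);
translate([2264, 129, 306]) cube([91, 970, 17]);


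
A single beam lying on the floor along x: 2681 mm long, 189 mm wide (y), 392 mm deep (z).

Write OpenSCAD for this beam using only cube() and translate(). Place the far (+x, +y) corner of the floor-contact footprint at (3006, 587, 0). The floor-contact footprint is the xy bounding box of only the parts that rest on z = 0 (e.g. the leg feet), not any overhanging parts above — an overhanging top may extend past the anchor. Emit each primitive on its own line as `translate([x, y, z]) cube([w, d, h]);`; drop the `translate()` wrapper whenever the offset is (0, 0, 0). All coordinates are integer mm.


translate([325, 398, 0]) cube([2681, 189, 392]);
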